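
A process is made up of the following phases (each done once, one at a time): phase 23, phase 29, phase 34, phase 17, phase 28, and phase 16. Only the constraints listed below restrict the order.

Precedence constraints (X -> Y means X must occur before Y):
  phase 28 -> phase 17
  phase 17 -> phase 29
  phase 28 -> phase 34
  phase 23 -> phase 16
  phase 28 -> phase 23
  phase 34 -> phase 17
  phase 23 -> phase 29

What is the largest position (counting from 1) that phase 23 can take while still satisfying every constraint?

4

The phases that are forced after phase 23, directly or by a chain of constraints, are phase 29, phase 16. That's 2 phases.
So at least 2 phases follow phase 23, putting phase 23 no later than position 4. That position is achievable by scheduling everything else first.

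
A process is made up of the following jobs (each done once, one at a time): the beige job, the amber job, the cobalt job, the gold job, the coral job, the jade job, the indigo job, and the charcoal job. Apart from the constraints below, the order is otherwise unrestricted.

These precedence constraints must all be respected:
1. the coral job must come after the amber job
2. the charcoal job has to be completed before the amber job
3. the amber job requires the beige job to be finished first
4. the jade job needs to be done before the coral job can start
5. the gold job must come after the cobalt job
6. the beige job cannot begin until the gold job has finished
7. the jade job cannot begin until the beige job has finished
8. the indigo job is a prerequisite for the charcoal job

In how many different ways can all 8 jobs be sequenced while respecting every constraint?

The jobs with no prerequisites are the cobalt job, the indigo job; any of them can be placed first.
Enumerating by repeatedly choosing an available job (one whose prerequisites are all placed) gives 25 distinct complete orderings.

25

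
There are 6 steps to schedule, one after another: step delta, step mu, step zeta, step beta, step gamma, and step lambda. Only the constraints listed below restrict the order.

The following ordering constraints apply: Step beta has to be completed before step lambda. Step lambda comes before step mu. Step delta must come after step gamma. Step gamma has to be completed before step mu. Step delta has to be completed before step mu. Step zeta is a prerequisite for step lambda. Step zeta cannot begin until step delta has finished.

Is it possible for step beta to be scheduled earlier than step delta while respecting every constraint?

Yes

Nothing in the constraints forces step delta before step beta — there is no chain from step delta to step beta.
So a valid ordering placing step beta earlier than step delta exists.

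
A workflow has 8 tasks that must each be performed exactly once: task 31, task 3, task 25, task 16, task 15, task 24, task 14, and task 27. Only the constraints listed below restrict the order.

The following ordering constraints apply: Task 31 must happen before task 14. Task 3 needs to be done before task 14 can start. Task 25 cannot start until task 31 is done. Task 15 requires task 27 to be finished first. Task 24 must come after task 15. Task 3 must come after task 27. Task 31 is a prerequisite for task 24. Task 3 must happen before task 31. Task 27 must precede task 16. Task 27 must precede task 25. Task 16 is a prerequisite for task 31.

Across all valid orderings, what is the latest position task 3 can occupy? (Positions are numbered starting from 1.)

4

Every task that must follow task 3 has to come after it. Tracing all chains starting from task 3, those tasks are: task 31, task 25, task 24, task 14 — 4 in total.
With 4 mandatory successors out of 8 tasks total, the latest slot for task 3 is 8−4 = 4, and it's reachable by doing all non-successors before task 3.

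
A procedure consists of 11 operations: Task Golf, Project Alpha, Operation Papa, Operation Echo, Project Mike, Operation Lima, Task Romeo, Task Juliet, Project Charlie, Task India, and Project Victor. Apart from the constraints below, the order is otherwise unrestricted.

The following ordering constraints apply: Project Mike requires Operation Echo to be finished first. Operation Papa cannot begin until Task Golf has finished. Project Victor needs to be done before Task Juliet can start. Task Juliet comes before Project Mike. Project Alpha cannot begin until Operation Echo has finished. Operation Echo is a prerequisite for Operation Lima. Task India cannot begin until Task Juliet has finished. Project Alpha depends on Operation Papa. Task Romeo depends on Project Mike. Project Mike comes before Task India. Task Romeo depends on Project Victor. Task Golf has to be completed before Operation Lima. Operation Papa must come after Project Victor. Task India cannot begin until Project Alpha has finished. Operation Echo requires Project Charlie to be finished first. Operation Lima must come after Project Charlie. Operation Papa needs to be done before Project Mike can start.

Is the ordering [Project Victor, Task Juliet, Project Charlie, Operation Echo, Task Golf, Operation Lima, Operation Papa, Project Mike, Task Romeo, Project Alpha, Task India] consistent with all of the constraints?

Yes

Going through the constraints one by one, each required predecessor appears earlier in the sequence than its dependent — e.g. Task Juliet (position 2) is before Task India (position 11), as required.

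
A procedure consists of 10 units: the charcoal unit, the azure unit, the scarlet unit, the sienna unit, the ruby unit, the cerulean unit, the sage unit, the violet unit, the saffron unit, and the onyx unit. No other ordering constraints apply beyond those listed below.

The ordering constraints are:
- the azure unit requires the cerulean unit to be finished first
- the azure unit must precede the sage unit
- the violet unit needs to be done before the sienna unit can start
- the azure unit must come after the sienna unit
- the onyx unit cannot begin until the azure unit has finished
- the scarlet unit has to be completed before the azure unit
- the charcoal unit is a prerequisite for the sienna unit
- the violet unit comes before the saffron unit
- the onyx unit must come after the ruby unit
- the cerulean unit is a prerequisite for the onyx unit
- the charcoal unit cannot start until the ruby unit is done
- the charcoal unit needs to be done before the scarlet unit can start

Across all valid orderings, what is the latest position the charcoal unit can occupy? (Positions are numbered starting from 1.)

5

The units that are forced after the charcoal unit, directly or by a chain of constraints, are the azure unit, the scarlet unit, the sienna unit, the sage unit, the onyx unit. That's 5 units.
With 5 mandatory successors out of 10 units total, the latest slot for the charcoal unit is 10−5 = 5, and it's reachable by doing all non-successors before the charcoal unit.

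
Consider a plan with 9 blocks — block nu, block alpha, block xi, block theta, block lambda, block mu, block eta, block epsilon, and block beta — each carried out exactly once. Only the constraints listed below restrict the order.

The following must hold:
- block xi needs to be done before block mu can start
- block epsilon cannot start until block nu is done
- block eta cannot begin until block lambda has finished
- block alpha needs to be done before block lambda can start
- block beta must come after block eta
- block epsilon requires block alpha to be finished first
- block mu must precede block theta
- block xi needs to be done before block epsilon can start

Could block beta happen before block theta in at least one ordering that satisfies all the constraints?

Yes

Nothing in the constraints forces block theta before block beta — there is no chain from block theta to block beta.
That means at least one valid schedule has block beta before block theta.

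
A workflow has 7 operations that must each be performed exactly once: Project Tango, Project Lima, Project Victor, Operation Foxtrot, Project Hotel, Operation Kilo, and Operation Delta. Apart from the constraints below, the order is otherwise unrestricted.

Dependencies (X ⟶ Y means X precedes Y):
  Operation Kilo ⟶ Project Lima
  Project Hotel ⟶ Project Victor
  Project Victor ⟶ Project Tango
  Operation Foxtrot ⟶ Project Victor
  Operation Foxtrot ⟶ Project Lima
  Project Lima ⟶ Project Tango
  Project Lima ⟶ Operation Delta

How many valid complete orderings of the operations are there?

3 operations have no prerequisites (Operation Foxtrot, Project Hotel, Operation Kilo), so any of them could come first.
Systematically extending each partial ordering one operation at a time and counting, there are 42 complete orderings.

42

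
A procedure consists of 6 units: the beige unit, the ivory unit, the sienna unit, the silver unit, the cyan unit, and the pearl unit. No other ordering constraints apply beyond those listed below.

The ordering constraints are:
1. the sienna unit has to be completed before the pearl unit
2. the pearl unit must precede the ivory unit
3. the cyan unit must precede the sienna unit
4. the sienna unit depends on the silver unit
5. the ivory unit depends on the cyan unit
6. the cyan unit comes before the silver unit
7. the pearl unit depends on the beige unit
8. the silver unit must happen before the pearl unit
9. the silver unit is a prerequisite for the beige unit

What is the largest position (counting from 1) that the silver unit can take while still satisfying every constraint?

2

The units that are forced after the silver unit, directly or by a chain of constraints, are the beige unit, the ivory unit, the sienna unit, the pearl unit. That's 4 units.
With 4 mandatory successors out of 6 units total, the latest slot for the silver unit is 6−4 = 2, and it's reachable by doing all non-successors before the silver unit.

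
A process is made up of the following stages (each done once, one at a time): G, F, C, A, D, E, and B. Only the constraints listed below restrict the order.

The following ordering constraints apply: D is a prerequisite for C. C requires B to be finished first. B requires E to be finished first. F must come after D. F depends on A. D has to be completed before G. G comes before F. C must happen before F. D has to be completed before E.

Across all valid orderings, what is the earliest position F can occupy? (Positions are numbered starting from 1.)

7

Working backwards through the constraints from F, its full set of required predecessors is G, C, A, D, E, B — 6 of them.
With 6 mandatory predecessors, the earliest F can sit is position 6+1 = 7, and placing just those 6 first achieves it.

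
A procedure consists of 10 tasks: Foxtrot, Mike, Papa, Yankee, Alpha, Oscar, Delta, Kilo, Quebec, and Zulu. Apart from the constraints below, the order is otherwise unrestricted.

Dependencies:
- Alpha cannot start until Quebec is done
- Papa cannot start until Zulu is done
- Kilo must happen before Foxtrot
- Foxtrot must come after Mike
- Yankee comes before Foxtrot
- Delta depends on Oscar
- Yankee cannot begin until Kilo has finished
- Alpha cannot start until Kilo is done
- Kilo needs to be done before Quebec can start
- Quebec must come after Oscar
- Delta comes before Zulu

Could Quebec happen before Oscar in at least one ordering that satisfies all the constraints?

Following Oscar → Quebec, Oscar must precede Quebec in every valid ordering.
Hence Quebec can never be scheduled before Oscar.

No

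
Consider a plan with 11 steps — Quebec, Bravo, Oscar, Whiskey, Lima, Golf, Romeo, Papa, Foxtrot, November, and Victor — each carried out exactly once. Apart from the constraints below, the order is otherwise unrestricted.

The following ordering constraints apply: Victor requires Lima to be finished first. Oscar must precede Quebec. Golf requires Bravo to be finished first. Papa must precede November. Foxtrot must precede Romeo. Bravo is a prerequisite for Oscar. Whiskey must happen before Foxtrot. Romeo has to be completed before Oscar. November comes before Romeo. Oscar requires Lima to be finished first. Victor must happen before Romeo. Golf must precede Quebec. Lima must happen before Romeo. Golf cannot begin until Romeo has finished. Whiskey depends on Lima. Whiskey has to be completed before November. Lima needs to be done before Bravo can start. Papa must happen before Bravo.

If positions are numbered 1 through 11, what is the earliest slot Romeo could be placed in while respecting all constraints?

The steps that are forced before Romeo, directly or transitively, are Whiskey, Lima, Papa, Foxtrot, November, Victor. That's 6 steps.
So at minimum 6 steps come before Romeo, putting Romeo no earlier than position 7. That position is achievable by scheduling exactly those predecessors first.

7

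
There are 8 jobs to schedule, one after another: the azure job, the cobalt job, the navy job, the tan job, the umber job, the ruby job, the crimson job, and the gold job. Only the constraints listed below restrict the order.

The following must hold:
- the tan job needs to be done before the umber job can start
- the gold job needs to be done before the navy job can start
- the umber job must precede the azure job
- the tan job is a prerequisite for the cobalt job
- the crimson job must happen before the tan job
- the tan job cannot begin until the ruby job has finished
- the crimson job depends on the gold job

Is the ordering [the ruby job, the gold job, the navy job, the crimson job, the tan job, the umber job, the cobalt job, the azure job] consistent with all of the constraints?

Yes

Every stated constraint is respected: the ruby job sits at position 1, ahead of the tan job at position 5, and each of the other listed pairs likewise has the predecessor earlier in the sequence.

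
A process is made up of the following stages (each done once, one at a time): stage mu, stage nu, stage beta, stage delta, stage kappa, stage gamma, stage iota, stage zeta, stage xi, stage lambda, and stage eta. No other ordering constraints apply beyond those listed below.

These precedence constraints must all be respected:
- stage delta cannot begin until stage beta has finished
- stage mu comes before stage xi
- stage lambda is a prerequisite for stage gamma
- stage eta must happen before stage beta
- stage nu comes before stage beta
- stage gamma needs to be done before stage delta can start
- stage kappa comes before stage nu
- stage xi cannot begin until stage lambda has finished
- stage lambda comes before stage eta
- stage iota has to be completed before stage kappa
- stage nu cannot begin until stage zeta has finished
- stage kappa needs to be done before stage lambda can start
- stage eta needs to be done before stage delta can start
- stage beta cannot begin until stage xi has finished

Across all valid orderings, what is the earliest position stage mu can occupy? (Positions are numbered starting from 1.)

1

Stage mu has no prerequisites at all, so it can go in position 1.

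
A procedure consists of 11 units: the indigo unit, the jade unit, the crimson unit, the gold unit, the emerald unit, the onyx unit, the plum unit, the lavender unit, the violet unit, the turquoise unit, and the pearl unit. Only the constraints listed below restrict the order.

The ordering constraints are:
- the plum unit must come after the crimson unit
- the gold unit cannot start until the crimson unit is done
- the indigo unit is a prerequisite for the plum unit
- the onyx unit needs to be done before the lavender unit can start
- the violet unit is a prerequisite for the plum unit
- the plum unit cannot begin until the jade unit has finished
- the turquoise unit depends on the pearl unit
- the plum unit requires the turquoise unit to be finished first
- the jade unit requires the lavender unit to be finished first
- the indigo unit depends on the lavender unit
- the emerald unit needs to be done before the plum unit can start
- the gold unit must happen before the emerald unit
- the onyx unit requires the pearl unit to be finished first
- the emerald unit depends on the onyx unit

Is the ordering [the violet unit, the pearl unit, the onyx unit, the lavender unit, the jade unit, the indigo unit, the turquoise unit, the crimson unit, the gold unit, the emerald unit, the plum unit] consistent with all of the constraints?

Going through the constraints one by one, each required predecessor appears earlier in the sequence than its dependent — e.g. the violet unit (position 1) is before the plum unit (position 11), as required.

Yes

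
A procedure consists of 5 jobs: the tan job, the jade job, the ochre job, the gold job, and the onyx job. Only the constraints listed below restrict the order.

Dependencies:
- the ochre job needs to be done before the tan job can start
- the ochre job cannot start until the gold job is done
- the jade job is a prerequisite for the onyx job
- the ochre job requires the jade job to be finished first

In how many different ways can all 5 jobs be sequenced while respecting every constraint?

2 jobs have no prerequisites (the jade job, the gold job), so any of them could come first.
Enumerating by repeatedly choosing an available job (one whose prerequisites are all placed) gives 7 distinct complete orderings.

7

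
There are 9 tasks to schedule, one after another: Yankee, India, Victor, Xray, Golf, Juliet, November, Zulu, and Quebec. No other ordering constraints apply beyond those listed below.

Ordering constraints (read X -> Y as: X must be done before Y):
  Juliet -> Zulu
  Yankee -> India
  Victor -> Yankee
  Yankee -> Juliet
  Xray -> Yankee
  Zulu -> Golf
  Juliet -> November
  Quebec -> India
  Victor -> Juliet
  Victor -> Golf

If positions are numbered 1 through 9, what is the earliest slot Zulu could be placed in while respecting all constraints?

Every task that must precede Zulu has to come before it. Tracing all chains that end at Zulu, those tasks are: Yankee, Victor, Xray, Juliet — 4 in total.
So at minimum 4 tasks come before Zulu, putting Zulu no earlier than position 5. That position is achievable by scheduling exactly those predecessors first.

5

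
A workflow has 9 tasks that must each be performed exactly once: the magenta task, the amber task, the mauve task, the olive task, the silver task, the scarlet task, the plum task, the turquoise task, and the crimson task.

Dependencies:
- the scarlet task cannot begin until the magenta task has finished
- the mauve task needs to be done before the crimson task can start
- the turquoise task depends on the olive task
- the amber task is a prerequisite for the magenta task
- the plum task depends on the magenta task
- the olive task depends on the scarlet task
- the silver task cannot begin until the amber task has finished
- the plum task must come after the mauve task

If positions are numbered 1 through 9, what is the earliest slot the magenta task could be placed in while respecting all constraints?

2

The only task forced before the magenta task (directly or transitively) is the amber task.
So at minimum 1 task comes before the magenta task, putting the magenta task no earlier than position 2. That position is achievable by scheduling exactly that predecessor first.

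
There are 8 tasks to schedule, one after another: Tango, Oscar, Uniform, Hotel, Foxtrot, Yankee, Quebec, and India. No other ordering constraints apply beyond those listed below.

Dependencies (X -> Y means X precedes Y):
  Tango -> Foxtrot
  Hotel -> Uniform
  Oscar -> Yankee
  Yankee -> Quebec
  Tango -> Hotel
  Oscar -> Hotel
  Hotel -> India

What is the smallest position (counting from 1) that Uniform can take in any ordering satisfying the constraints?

Working backwards through the constraints from Uniform, its full set of required predecessors is Tango, Oscar, Hotel — 3 of them.
With 3 mandatory predecessors, the earliest Uniform can sit is position 3+1 = 4, and placing just those 3 first achieves it.

4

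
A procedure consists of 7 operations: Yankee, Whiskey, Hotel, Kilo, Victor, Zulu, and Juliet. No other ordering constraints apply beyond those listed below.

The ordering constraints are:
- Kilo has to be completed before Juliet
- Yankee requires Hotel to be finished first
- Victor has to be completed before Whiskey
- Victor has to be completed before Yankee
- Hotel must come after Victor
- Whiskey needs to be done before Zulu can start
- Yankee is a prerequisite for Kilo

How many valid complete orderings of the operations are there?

Only Victor has no prerequisites, so it must go first.
Enumerating by repeatedly choosing an available operation (one whose prerequisites are all placed) gives 15 distinct complete orderings.

15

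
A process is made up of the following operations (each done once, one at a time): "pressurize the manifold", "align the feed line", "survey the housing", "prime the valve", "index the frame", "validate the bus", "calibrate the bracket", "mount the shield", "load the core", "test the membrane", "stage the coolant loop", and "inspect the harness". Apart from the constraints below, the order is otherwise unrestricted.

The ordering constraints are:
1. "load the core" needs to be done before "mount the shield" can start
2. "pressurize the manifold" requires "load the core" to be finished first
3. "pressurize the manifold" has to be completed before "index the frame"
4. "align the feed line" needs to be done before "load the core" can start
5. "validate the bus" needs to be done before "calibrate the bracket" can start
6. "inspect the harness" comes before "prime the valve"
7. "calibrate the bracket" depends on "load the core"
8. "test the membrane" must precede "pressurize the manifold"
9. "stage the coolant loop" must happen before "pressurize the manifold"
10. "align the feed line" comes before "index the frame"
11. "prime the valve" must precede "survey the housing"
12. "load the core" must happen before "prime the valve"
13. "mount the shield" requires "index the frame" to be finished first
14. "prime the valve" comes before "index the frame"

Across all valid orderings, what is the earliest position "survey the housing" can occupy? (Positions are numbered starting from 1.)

Working backwards through the constraints from "survey the housing", its full set of required predecessors is "align the feed line", "prime the valve", "load the core", "inspect the harness" — 4 of them.
So at minimum 4 operations come before "survey the housing", putting "survey the housing" no earlier than position 5. That position is achievable by scheduling exactly those predecessors first.

5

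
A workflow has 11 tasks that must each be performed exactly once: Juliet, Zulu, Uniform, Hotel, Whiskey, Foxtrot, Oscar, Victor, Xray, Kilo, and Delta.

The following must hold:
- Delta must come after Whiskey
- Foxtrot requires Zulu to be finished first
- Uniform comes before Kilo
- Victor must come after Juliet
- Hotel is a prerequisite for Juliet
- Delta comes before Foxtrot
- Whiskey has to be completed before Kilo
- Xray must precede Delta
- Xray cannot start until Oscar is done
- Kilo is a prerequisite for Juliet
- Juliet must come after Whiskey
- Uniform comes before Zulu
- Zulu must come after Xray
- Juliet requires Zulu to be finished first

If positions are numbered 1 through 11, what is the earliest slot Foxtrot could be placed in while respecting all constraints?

7

Every task that must precede Foxtrot has to come before it. Tracing all chains that end at Foxtrot, those tasks are: Zulu, Uniform, Whiskey, Oscar, Xray, Delta — 6 in total.
With 6 mandatory predecessors, the earliest Foxtrot can sit is position 6+1 = 7, and placing just those 6 first achieves it.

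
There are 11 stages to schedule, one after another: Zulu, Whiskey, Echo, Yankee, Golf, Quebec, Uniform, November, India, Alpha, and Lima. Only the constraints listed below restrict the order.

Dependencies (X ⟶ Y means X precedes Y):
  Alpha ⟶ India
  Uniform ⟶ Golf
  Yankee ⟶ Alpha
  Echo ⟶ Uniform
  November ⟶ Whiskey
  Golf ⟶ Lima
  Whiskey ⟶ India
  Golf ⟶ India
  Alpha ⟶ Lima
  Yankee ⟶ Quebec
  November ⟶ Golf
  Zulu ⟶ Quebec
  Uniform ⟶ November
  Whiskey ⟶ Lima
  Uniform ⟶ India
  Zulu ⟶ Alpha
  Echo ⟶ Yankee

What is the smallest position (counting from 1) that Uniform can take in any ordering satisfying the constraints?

Working backwards through the constraints from Uniform, its only required predecessor is Echo.
So at minimum 1 stage comes before Uniform, putting Uniform no earlier than position 2. That position is achievable by scheduling exactly that predecessor first.

2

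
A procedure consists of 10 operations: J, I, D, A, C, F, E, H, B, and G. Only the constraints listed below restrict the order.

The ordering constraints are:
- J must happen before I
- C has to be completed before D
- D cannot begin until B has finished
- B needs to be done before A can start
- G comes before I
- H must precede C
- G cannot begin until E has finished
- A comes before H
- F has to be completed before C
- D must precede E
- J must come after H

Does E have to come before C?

The constraints actually force C before E (via C → D → E), not the other way around.
So E does not have to come before C — it cannot.

No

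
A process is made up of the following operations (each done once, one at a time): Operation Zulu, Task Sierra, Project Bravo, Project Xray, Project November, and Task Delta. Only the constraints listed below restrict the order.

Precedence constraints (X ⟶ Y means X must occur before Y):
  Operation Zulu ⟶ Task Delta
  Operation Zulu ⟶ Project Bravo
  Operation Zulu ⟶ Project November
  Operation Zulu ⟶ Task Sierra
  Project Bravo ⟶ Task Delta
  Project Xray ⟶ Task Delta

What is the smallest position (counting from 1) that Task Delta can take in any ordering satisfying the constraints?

Working backwards through the constraints from Task Delta, its full set of required predecessors is Operation Zulu, Project Bravo, Project Xray — 3 of them.
So at minimum 3 operations come before Task Delta, putting Task Delta no earlier than position 4. That position is achievable by scheduling exactly those predecessors first.

4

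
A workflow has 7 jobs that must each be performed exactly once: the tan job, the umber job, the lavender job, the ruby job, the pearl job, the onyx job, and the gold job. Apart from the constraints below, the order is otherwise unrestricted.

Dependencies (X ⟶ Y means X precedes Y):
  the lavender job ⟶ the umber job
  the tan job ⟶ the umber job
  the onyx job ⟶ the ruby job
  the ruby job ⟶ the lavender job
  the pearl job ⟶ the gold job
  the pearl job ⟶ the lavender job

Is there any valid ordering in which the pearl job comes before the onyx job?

The constraints leave the pearl job and the onyx job unordered relative to each other; nothing requires the onyx job earlier.
That means at least one valid schedule has the pearl job before the onyx job.

Yes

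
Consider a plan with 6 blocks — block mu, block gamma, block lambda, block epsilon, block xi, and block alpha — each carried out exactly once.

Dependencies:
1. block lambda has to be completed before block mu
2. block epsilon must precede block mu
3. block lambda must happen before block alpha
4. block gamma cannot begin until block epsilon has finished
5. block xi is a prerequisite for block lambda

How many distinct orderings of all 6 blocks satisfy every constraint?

The blocks with no prerequisites are block epsilon, block xi; any of them can be placed first.
Counting all ways to extend the partial order to a total order gives 26.

26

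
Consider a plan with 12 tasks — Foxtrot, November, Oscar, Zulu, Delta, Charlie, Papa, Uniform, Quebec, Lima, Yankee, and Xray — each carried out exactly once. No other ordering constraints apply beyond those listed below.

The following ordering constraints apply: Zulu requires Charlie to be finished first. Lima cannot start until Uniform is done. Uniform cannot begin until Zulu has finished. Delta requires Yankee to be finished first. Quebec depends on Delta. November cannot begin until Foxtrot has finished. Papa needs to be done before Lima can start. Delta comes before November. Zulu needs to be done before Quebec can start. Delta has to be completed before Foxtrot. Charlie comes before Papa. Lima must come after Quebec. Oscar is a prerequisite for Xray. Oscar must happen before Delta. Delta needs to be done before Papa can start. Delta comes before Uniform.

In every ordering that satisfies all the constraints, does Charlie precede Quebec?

Yes

There is a constraint chain Charlie → Zulu → Quebec.
That forces Charlie before Quebec in every valid schedule.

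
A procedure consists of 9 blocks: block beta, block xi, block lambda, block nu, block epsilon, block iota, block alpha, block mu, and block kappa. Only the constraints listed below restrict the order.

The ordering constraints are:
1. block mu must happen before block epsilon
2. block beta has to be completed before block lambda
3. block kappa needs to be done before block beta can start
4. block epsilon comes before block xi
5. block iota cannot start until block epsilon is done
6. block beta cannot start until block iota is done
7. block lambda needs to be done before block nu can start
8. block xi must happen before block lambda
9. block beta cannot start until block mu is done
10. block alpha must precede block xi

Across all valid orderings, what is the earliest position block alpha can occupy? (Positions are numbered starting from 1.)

1

Block alpha has no prerequisites at all, so it can go in position 1.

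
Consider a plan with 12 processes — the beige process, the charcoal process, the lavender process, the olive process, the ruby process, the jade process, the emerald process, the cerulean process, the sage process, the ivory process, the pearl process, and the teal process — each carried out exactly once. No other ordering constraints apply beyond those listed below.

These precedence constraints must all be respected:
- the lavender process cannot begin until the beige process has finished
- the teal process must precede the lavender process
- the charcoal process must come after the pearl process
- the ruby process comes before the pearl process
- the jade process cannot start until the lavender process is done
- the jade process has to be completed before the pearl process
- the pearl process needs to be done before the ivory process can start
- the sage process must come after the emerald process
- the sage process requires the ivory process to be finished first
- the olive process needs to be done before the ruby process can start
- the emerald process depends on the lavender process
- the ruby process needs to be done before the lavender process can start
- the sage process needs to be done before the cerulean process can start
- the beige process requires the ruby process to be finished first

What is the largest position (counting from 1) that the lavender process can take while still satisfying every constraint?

Following every chain forward from the lavender process, the processes that must come later are the charcoal process, the jade process, the emerald process, the cerulean process, the sage process, the ivory process, the pearl process — 7 of them.
With 7 mandatory successors out of 12 processes total, the latest slot for the lavender process is 12−7 = 5, and it's reachable by doing all non-successors before the lavender process.

5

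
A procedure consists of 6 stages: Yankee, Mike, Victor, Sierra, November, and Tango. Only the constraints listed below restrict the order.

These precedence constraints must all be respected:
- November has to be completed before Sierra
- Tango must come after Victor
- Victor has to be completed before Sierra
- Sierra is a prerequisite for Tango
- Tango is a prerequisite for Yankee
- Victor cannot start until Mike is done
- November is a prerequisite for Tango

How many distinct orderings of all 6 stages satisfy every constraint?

3

2 stages have no prerequisites (Mike, November), so any of them could come first.
Counting all ways to extend the partial order to a total order gives 3.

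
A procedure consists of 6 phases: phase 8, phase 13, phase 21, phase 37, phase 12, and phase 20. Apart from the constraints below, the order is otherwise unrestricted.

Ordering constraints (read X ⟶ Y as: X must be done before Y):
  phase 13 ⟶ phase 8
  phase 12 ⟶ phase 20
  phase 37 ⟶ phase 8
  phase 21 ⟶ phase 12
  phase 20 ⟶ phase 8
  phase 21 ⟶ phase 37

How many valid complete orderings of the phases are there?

The phases with no prerequisites are phase 13, phase 21; any of them can be placed first.
Counting all ways to extend the partial order to a total order gives 15.

15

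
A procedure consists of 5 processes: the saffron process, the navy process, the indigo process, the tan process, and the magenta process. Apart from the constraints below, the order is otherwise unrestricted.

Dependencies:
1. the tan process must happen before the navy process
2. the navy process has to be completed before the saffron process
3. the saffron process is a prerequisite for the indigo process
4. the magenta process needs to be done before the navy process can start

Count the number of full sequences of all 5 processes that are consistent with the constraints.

2 processes have no prerequisites (the tan process, the magenta process), so any of them could come first.
Counting all ways to extend the partial order to a total order gives 2.

2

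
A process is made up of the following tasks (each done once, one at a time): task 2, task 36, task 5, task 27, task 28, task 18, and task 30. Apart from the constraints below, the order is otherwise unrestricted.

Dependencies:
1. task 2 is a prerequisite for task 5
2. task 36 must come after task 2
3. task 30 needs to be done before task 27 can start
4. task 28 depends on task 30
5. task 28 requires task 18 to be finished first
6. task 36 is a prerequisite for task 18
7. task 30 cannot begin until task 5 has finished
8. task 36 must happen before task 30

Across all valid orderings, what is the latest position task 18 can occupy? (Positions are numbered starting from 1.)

6

Following the constraints forward from task 18, its only required successor is task 28.
With 1 mandatory successor out of 7 tasks total, the latest slot for task 18 is 7−1 = 6, and it's reachable by doing all non-successors before task 18.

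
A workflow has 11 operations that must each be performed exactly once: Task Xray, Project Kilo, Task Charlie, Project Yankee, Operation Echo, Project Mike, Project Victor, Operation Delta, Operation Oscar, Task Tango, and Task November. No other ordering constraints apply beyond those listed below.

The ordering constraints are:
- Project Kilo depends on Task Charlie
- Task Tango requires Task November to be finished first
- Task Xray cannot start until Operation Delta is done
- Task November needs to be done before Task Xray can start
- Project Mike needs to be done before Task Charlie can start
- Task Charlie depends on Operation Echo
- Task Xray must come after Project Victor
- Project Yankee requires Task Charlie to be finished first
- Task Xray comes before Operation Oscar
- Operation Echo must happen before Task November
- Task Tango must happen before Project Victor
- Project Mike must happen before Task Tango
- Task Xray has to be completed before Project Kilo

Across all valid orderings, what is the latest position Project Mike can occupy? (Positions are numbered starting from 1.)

The operations that are forced after Project Mike, directly or by a chain of constraints, are Task Xray, Project Kilo, Task Charlie, Project Yankee, Project Victor, Operation Oscar, Task Tango. That's 7 operations.
So at least 7 operations follow Project Mike, putting Project Mike no later than position 4. That position is achievable by scheduling everything else first.

4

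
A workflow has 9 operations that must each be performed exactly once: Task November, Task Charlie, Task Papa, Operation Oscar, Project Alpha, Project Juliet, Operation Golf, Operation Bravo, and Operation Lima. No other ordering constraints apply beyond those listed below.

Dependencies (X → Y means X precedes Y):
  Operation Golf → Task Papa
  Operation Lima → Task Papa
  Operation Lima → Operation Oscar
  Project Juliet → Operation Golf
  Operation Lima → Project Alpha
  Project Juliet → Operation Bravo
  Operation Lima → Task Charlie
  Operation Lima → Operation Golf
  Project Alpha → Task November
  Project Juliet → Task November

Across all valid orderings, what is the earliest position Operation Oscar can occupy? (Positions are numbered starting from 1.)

The only operation forced before Operation Oscar (directly or transitively) is Operation Lima.
So at minimum 1 operation comes before Operation Oscar, putting Operation Oscar no earlier than position 2. That position is achievable by scheduling exactly that predecessor first.

2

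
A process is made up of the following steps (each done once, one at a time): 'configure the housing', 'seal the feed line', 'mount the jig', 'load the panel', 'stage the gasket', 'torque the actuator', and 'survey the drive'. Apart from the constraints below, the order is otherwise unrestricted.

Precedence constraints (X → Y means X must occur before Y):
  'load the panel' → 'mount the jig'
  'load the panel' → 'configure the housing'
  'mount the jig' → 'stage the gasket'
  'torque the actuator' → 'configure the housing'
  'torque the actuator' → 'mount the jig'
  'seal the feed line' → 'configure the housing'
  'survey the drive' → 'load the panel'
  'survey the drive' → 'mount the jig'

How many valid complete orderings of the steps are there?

45

3 steps have no prerequisites ('seal the feed line', 'torque the actuator', 'survey the drive'), so any of them could come first.
Enumerating by repeatedly choosing an available step (one whose prerequisites are all placed) gives 45 distinct complete orderings.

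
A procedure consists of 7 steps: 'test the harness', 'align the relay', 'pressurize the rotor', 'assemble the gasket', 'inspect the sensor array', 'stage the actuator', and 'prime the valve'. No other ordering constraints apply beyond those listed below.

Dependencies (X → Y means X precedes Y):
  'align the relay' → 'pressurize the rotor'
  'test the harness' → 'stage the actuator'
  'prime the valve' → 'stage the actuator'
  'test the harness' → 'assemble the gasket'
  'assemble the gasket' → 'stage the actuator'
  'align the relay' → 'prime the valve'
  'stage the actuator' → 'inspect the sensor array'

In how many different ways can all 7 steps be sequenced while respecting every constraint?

32

The steps with no prerequisites are 'test the harness', 'align the relay'; any of them can be placed first.
Counting all ways to extend the partial order to a total order gives 32.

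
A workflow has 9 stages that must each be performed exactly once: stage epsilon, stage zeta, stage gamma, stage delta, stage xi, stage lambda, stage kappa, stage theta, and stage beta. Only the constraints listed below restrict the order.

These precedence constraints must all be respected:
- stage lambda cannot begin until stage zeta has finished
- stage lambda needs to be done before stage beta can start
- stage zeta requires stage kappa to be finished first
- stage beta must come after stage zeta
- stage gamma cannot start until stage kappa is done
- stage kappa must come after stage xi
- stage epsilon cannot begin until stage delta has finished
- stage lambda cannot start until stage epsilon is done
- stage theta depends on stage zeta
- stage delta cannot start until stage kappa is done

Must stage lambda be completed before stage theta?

No chain of constraints connects stage lambda to stage theta in either direction.
So stage lambda can come before stage theta or after — it is not forced.

No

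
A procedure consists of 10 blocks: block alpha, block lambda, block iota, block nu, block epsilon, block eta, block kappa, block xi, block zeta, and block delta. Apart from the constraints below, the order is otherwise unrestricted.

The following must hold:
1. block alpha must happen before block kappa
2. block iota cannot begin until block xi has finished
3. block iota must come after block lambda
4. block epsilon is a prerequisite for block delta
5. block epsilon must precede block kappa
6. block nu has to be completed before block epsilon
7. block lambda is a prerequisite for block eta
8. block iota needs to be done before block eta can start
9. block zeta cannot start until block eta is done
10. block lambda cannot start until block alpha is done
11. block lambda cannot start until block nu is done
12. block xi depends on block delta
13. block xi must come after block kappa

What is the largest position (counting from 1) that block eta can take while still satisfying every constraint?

9

Following the constraints forward from block eta, its only required successor is block zeta.
With 1 mandatory successor out of 10 blocks total, the latest slot for block eta is 10−1 = 9, and it's reachable by doing all non-successors before block eta.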